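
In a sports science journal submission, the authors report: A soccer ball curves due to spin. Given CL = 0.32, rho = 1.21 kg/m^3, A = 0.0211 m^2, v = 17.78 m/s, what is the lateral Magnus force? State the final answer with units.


FM = 0.5 * CL * rho * A * v^2
FM = 0.5 * 0.32 * 1.21 * 0.0211 * 17.78^2
v^2 = 316.1284
FM = 0.5 * 0.32 * 1.21 * 0.0211 * 316.1284 = 1.2914 N

1.2914 N


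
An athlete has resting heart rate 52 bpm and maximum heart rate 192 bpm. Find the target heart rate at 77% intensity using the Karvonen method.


Target = HRrest + pct*(HRmax - HRrest)
Heart rate reserve = HRmax - HRrest = 192 - 52 = 140 bpm
Fraction = 77% = 0.77
Target = 52 + 0.77 * 140
Target = 52 + 107.8 = 159.8 bpm

159.8 bpm


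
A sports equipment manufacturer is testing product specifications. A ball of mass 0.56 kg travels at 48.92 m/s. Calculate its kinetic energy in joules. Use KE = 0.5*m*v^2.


KE = 0.5 * m * v^2
KE = 0.5 * 0.56 * 48.92^2
KE = 0.5 * 0.56 * 2393.1664 = 670.0866 J

670.0866 J


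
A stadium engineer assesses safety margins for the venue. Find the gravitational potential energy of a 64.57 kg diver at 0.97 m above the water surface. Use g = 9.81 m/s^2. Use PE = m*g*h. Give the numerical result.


PE = m * g * h
PE = 64.57 * 9.81 * 0.97
PE = 633.4317 * 0.97 = 614.4287 J

614.4287 J


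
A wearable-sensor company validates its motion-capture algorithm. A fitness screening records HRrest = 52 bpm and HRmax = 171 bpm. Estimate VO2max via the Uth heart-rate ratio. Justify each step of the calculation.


VO2max = 15.3 * HRmax / HRrest
VO2max = 15.3 * 171 / 52
VO2max = 2616.3 / 52 = 50.3135 mL/kg/min

50.3135 mL/kg/min


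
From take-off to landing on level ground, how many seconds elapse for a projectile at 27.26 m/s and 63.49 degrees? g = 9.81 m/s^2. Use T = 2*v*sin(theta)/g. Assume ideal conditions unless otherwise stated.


T = 2*v*sin(theta)/g
sin(theta) = sin(63.49 deg) = 0.8949
T = 2*27.26*0.8949 / 9.81
T = 48.7876 / 9.81 = 4.9732 s

4.9732 s


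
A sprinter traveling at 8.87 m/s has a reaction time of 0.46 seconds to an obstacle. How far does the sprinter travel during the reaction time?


d = v * t
d = 8.87 * 0.46
d = 4.0802 m

4.0802 m


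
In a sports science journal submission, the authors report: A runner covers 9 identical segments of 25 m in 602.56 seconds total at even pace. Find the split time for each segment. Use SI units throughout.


Split time = total_time / n_laps = 602.56 / 9
Split time = 66.9511 s per lap

66.9511 s


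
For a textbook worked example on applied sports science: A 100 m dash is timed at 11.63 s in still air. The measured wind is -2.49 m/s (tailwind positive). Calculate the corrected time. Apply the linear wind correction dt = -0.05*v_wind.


dt = -0.05 * v_wind = -0.05 * -2.49 = 0.1245 s
t_corrected = t_still + dt = 11.63 + (0.1245)
t_corrected = 11.7545 s

11.7545 s


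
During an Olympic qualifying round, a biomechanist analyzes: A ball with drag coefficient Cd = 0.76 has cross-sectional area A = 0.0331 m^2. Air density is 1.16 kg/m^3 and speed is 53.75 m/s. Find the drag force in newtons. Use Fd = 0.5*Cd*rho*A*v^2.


Fd = 0.5 * Cd * rho * A * v^2
Fd = 0.5 * 0.76 * 1.16 * 0.0331 * 53.75^2
v^2 = 2889.0625
Fd = 0.5 * 0.76 * 1.16 * 0.0331 * 2889.0625 = 42.1528 N

42.1528 N


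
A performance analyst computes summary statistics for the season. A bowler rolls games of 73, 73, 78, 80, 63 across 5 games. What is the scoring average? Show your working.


Average = sum / n
Sum = 367
Average = 367 / 5 = 73.4

73.4


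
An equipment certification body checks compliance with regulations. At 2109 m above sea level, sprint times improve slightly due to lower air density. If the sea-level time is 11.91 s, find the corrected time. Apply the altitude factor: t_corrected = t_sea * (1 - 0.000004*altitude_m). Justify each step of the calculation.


Correction factor = 1 - 0.000004 * 2109 = 0.991564
t_corrected = t_sea * factor = 11.91 * 0.991564
t_corrected = 11.8095 s

11.8095 s


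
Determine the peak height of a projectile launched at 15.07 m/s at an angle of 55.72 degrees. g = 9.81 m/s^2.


H = (v*sin(theta))^2 / (2*g)
vy = v*sin(theta) = 15.07 * sin(55.72 deg) = 12.4523 m/s
H = vy^2 / (2*g) = 155.0589 / (2*9.81)
H = 155.0589 / 19.62 = 7.9031 m

7.9031 m


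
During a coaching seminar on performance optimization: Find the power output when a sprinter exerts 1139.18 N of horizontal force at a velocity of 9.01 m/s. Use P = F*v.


P = F * v
P = 1139.18 * 9.01
P = 10264.0118 W

10264.0118 W


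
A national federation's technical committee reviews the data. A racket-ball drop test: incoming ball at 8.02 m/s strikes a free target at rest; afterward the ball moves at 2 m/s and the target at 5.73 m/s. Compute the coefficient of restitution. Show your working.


e = (v2_after - v1_after) / (v1_before - v2_before)
Numerator = 5.73 - 2 = 3.73
Denominator = 8.02 - 0 = 8.02
e = 3.73 / 8.02 = 0.4651

0.4651


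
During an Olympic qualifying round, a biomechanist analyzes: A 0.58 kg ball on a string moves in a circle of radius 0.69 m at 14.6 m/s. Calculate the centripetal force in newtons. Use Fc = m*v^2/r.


Fc = m * v^2 / r
v^2 = 14.6^2 = 213.16
Fc = 0.58 * 213.16 / 0.69
Fc = 123.6328 / 0.69 = 179.178 N

179.178 N


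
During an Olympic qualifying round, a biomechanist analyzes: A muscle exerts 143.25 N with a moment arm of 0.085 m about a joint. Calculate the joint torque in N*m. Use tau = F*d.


tau = F * d
tau = 143.25 * 0.085
tau = 12.1763 N*m

12.1763 N*m


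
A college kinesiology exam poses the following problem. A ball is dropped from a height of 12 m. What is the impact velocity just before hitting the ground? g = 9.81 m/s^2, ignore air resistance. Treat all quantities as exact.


v = sqrt(2 * g * h)
v = sqrt(2 * 9.81 * 12)
v = sqrt(235.44) = 15.3441 m/s

15.3441 m/s


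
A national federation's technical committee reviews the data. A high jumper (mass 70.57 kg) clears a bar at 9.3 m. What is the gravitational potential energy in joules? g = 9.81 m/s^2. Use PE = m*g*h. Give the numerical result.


PE = m * g * h
PE = 70.57 * 9.81 * 9.3
PE = 692.2917 * 9.3 = 6438.3128 J

6438.3128 J


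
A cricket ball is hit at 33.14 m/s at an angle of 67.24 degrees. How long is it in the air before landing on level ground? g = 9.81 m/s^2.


T = 2*v*sin(theta)/g
sin(theta) = sin(67.24 deg) = 0.9221
T = 2*33.14*0.9221 / 9.81
T = 61.119 / 9.81 = 6.2303 s

6.2303 s


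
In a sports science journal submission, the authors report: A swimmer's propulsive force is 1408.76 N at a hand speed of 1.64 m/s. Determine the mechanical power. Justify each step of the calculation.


P = F * v
P = 1408.76 * 1.64
P = 2310.3664 W

2310.3664 W


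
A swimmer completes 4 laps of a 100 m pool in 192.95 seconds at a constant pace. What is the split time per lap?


Split time = total_time / n_laps = 192.95 / 4
Split time = 48.2375 s per lap

48.2375 s


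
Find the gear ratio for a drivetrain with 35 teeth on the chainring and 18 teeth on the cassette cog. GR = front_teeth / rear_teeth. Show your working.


GR = front_teeth / rear_teeth
GR = 35 / 18
GR = 1.9444

1.9444


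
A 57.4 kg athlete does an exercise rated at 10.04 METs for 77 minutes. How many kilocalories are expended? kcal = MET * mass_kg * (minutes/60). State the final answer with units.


kcal = MET * mass * time_hr
Convert time: 77 min = 1.2833 hr
kcal = 10.04 * 57.4 * 1.2833
kcal = 739.5799 kcal

739.5799 kcal


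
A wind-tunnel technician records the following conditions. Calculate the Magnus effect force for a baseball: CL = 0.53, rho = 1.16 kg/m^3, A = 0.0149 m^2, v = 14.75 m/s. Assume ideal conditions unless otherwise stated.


FM = 0.5 * CL * rho * A * v^2
FM = 0.5 * 0.53 * 1.16 * 0.0149 * 14.75^2
v^2 = 217.5625
FM = 0.5 * 0.53 * 1.16 * 0.0149 * 217.5625 = 0.9965 N

0.9965 N


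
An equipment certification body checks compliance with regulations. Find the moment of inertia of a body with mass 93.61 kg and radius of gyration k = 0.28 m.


I = m * k^2
I = 93.61 * 0.28^2
I = 93.61 * 0.0784 = 7.339 kg*m^2

7.339 kg*m^2


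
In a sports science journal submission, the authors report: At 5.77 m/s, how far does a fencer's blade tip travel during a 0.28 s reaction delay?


d = v * t
d = 5.77 * 0.28
d = 1.6156 m

1.6156 m


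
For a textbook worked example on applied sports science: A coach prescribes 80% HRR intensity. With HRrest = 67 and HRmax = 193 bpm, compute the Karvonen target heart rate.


Target = HRrest + pct*(HRmax - HRrest)
Heart rate reserve = HRmax - HRrest = 193 - 67 = 126 bpm
Fraction = 80% = 0.8
Target = 67 + 0.8 * 126
Target = 67 + 100.8 = 167.8 bpm

167.8 bpm


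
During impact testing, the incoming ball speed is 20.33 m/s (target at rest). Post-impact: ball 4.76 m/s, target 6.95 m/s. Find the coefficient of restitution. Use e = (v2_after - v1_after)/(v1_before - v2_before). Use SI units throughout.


e = (v2_after - v1_after) / (v1_before - v2_before)
Numerator = 6.95 - 4.76 = 2.19
Denominator = 20.33 - 0 = 20.33
e = 2.19 / 20.33 = 0.1077

0.1077


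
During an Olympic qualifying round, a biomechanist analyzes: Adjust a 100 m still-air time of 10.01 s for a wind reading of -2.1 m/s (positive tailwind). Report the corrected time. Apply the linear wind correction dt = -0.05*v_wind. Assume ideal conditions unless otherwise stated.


dt = -0.05 * v_wind = -0.05 * -2.1 = 0.105 s
t_corrected = t_still + dt = 10.01 + (0.105)
t_corrected = 10.115 s

10.115 s


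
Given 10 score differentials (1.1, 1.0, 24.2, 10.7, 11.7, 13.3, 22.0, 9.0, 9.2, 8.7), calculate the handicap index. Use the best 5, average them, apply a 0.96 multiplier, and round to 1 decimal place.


All differentials: 1.1, 1.0, 24.2, 10.7, 11.7, 13.3, 22.0, 9.0, 9.2, 8.7
Sorted: 1.0, 1.1, 8.7, 9.0, 9.2, 10.7, 11.7, 13.3, 22.0, 24.2
Best 5: 1.0, 1.1, 8.7, 9.0, 9.2
Average of best = 29 / 5 = 5.8
Raw index = 5.8 * 0.96 = 5.568
Handicap index = round(5.568, 1) = 5.6

5.6


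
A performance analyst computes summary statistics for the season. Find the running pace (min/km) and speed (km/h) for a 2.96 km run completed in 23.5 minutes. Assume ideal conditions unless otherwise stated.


Pace = time / distance = 23.5 min / 2.96 km = 7.9392 min/km
Speed = distance / time_in_hours = 2.96 / 0.3917 hr
Speed = 7.5574 km/h

7.9392 min/km, 7.5574 km/h


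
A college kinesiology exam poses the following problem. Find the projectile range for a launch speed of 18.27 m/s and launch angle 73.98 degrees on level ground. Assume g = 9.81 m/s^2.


R = v^2 * sin(2*theta) / g
Convert angle to radians: theta = 73.98 deg = 1.2912 rad
sin(2*theta) = sin(2.5824) = 0.5305
R = 18.27^2 * 0.5305 / 9.81
R = 333.7929 * 0.5305 / 9.81 = 18.0511 m

18.0511 m


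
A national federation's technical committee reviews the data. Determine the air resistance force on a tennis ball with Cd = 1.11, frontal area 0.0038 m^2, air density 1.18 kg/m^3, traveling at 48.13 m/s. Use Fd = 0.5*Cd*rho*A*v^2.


Fd = 0.5 * Cd * rho * A * v^2
Fd = 0.5 * 1.11 * 1.18 * 0.0038 * 48.13^2
v^2 = 2316.4969
Fd = 0.5 * 1.11 * 1.18 * 0.0038 * 2316.4969 = 5.7649 N

5.7649 N


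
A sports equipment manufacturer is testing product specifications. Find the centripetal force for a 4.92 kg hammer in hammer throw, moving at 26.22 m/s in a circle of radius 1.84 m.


Fc = m * v^2 / r
v^2 = 26.22^2 = 687.4884
Fc = 4.92 * 687.4884 / 1.84
Fc = 3382.4429 / 1.84 = 1838.2842 N

1838.2842 N


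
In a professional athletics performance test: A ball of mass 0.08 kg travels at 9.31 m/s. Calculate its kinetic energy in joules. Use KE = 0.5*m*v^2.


KE = 0.5 * m * v^2
KE = 0.5 * 0.08 * 9.31^2
KE = 0.5 * 0.08 * 86.6761 = 3.467 J

3.467 J


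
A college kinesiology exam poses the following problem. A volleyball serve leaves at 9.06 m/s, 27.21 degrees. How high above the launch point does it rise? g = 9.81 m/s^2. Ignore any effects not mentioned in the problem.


H = (v*sin(theta))^2 / (2*g)
vy = v*sin(theta) = 9.06 * sin(27.21 deg) = 4.1427 m/s
H = vy^2 / (2*g) = 17.1621 / (2*9.81)
H = 17.1621 / 19.62 = 0.8747 m

0.8747 m


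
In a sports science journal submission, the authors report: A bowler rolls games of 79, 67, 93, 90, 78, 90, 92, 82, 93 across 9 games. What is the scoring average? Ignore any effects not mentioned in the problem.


Average = sum / n
Sum = 764
Average = 764 / 9 = 84.8889

84.8889


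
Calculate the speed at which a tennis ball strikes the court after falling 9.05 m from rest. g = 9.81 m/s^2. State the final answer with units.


v = sqrt(2 * g * h)
v = sqrt(2 * 9.81 * 9.05)
v = sqrt(177.561) = 13.3252 m/s

13.3252 m/s


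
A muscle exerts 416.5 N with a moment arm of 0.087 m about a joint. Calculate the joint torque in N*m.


tau = F * d
tau = 416.5 * 0.087
tau = 36.2355 N*m

36.2355 N*m


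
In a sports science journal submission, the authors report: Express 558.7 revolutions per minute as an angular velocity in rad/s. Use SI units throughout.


omega = RPM * 2 * pi / 60
omega = 558.7 * 2 * 3.14159 / 60
omega = 3510.4156 / 60 = 58.5069 rad/s

58.5069 rad/s


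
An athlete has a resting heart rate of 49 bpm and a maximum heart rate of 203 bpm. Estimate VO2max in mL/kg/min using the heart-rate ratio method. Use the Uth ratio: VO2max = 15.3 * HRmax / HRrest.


VO2max = 15.3 * HRmax / HRrest
VO2max = 15.3 * 203 / 49
VO2max = 3105.9 / 49 = 63.3857 mL/kg/min

63.3857 mL/kg/min


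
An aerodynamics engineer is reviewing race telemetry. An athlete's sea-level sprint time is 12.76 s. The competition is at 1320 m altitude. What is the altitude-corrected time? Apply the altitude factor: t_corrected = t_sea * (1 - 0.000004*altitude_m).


Correction factor = 1 - 0.000004 * 1320 = 0.99472
t_corrected = t_sea * factor = 12.76 * 0.99472
t_corrected = 12.6926 s

12.6926 s


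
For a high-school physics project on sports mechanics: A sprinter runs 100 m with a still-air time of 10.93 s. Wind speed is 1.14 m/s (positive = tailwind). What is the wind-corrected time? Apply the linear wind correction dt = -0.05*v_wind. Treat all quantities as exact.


dt = -0.05 * v_wind = -0.05 * 1.14 = -0.057 s
t_corrected = t_still + dt = 10.93 + (-0.057)
t_corrected = 10.873 s

10.873 s


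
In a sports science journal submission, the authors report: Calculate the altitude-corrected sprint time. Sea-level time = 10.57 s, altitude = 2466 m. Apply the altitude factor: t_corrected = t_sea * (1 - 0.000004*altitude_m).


Correction factor = 1 - 0.000004 * 2466 = 0.990136
t_corrected = t_sea * factor = 10.57 * 0.990136
t_corrected = 10.4657 s

10.4657 s


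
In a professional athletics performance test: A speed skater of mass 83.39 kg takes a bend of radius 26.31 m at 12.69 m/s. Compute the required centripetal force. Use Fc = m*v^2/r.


Fc = m * v^2 / r
v^2 = 12.69^2 = 161.0361
Fc = 83.39 * 161.0361 / 26.31
Fc = 13428.8004 / 26.31 = 510.4067 N

510.4067 N


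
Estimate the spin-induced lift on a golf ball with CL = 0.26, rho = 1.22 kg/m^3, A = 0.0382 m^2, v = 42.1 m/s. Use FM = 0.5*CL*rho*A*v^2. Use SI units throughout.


FM = 0.5 * CL * rho * A * v^2
FM = 0.5 * 0.26 * 1.22 * 0.0382 * 42.1^2
v^2 = 1772.41
FM = 0.5 * 0.26 * 1.22 * 0.0382 * 1772.41 = 10.7382 N

10.7382 N


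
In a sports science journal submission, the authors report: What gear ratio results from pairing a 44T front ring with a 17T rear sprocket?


GR = front_teeth / rear_teeth
GR = 44 / 17
GR = 2.5882

2.5882


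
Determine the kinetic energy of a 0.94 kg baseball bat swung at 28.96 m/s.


KE = 0.5 * m * v^2
KE = 0.5 * 0.94 * 28.96^2
KE = 0.5 * 0.94 * 838.6816 = 394.1804 J

394.1804 J


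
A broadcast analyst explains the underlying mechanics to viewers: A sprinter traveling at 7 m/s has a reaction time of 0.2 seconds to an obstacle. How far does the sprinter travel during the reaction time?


d = v * t
d = 7 * 0.2
d = 1.4 m

1.4 m


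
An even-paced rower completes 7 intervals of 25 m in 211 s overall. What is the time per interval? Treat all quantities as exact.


Split time = total_time / n_laps = 211 / 7
Split time = 30.1429 s per lap

30.1429 s


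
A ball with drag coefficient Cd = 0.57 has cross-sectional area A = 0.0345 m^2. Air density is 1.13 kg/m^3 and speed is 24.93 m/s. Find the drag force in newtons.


Fd = 0.5 * Cd * rho * A * v^2
Fd = 0.5 * 0.57 * 1.13 * 0.0345 * 24.93^2
v^2 = 621.5049
Fd = 0.5 * 0.57 * 1.13 * 0.0345 * 621.5049 = 6.9054 N

6.9054 N


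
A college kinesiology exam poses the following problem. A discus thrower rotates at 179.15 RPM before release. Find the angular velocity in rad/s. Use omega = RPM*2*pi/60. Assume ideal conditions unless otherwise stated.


omega = RPM * 2 * pi / 60
omega = 179.15 * 2 * 3.14159 / 60
omega = 1125.6326 / 60 = 18.7605 rad/s

18.7605 rad/s


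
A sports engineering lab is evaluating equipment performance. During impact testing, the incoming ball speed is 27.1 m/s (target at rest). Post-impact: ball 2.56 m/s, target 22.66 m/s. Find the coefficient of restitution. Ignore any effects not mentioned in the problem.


e = (v2_after - v1_after) / (v1_before - v2_before)
Numerator = 22.66 - 2.56 = 20.1
Denominator = 27.1 - 0 = 27.1
e = 20.1 / 27.1 = 0.7417

0.7417


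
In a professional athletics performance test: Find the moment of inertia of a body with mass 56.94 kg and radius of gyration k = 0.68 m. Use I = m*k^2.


I = m * k^2
I = 56.94 * 0.68^2
I = 56.94 * 0.4624 = 26.3291 kg*m^2

26.3291 kg*m^2


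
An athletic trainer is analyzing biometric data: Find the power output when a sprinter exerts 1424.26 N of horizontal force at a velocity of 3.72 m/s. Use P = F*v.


P = F * v
P = 1424.26 * 3.72
P = 5298.2472 W

5298.2472 W


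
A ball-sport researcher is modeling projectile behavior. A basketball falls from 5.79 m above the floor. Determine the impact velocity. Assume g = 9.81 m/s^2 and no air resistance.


v = sqrt(2 * g * h)
v = sqrt(2 * 9.81 * 5.79)
v = sqrt(113.5998) = 10.6583 m/s

10.6583 m/s


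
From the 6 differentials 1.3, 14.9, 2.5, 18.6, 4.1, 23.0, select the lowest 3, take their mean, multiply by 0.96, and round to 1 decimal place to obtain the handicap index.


All differentials: 1.3, 14.9, 2.5, 18.6, 4.1, 23.0
Sorted: 1.3, 2.5, 4.1, 14.9, 18.6, 23.0
Best 3: 1.3, 2.5, 4.1
Average of best = 7.9 / 3 = 2.6333
Raw index = 2.6333 * 0.96 = 2.528
Handicap index = round(2.528, 1) = 2.5

2.5


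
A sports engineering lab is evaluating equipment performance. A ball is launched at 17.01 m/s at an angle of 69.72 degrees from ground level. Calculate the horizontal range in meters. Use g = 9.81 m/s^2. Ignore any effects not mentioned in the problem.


R = v^2 * sin(2*theta) / g
Convert angle to radians: theta = 69.72 deg = 1.2168 rad
sin(2*theta) = sin(2.4337) = 0.6502
R = 17.01^2 * 0.6502 / 9.81
R = 289.3401 * 0.6502 / 9.81 = 19.1786 m

19.1786 m


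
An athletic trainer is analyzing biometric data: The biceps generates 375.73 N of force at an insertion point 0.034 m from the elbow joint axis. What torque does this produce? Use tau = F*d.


tau = F * d
tau = 375.73 * 0.034
tau = 12.7748 N*m

12.7748 N*m


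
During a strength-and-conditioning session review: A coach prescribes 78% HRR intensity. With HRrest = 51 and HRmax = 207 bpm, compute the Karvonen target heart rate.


Target = HRrest + pct*(HRmax - HRrest)
Heart rate reserve = HRmax - HRrest = 207 - 51 = 156 bpm
Fraction = 78% = 0.78
Target = 51 + 0.78 * 156
Target = 51 + 121.68 = 172.68 bpm

172.68 bpm


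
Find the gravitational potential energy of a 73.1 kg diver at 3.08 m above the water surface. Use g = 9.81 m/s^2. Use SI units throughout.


PE = m * g * h
PE = 73.1 * 9.81 * 3.08
PE = 717.111 * 3.08 = 2208.7019 J

2208.7019 J


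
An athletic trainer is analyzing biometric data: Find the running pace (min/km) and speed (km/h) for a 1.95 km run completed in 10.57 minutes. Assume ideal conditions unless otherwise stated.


Pace = time / distance = 10.57 min / 1.95 km = 5.4205 min/km
Speed = distance / time_in_hours = 1.95 / 0.1762 hr
Speed = 11.0691 km/h

5.4205 min/km, 11.0691 km/h


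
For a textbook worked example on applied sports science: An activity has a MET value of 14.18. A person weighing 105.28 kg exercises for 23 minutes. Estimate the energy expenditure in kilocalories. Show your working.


kcal = MET * mass * time_hr
Convert time: 23 min = 0.3833 hr
kcal = 14.18 * 105.28 * 0.3833
kcal = 572.267 kcal

572.267 kcal


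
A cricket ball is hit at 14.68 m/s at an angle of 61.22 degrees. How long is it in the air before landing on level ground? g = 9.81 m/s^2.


T = 2*v*sin(theta)/g
sin(theta) = sin(61.22 deg) = 0.8765
T = 2*14.68*0.8765 / 9.81
T = 25.7333 / 9.81 = 2.6232 s

2.6232 s


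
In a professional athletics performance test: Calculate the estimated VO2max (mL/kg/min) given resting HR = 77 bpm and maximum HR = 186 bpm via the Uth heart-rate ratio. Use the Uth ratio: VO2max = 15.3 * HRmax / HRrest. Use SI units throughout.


VO2max = 15.3 * HRmax / HRrest
VO2max = 15.3 * 186 / 77
VO2max = 2845.8 / 77 = 36.9584 mL/kg/min

36.9584 mL/kg/min


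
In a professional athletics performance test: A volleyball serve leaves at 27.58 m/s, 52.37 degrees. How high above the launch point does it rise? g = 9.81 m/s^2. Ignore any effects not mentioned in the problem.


H = (v*sin(theta))^2 / (2*g)
vy = v*sin(theta) = 27.58 * sin(52.37 deg) = 21.8425 m/s
H = vy^2 / (2*g) = 477.0963 / (2*9.81)
H = 477.0963 / 19.62 = 24.3168 m

24.3168 m


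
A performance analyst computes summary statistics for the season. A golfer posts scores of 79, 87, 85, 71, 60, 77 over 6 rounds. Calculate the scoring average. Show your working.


Average = sum / n
Sum = 459
Average = 459 / 6 = 76.5

76.5


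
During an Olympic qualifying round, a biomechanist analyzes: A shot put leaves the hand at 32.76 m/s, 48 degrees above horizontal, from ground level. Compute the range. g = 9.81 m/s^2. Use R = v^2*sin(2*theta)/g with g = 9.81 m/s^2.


R = v^2 * sin(2*theta) / g
Convert angle to radians: theta = 48 deg = 0.8378 rad
sin(2*theta) = sin(1.6755) = 0.9945
R = 32.76^2 * 0.9945 / 9.81
R = 1073.2176 * 0.9945 / 9.81 = 108.8011 m

108.8011 m


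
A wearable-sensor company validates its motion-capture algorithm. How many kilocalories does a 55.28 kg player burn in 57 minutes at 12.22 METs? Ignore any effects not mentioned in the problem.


kcal = MET * mass * time_hr
Convert time: 57 min = 0.95 hr
kcal = 12.22 * 55.28 * 0.95
kcal = 641.7455 kcal

641.7455 kcal


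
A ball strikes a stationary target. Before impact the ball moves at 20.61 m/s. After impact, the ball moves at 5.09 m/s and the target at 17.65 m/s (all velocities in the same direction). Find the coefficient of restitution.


e = (v2_after - v1_after) / (v1_before - v2_before)
Numerator = 17.65 - 5.09 = 12.56
Denominator = 20.61 - 0 = 20.61
e = 12.56 / 20.61 = 0.6094

0.6094


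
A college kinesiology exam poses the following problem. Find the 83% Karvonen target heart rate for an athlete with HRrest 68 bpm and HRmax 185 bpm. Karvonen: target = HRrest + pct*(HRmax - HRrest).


Target = HRrest + pct*(HRmax - HRrest)
Heart rate reserve = HRmax - HRrest = 185 - 68 = 117 bpm
Fraction = 83% = 0.83
Target = 68 + 0.83 * 117
Target = 68 + 97.11 = 165.11 bpm

165.11 bpm


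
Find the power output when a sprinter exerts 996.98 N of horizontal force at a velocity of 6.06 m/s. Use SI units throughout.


P = F * v
P = 996.98 * 6.06
P = 6041.6988 W

6041.6988 W


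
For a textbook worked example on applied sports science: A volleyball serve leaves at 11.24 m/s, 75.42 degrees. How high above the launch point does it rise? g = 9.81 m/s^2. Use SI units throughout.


H = (v*sin(theta))^2 / (2*g)
vy = v*sin(theta) = 11.24 * sin(75.42 deg) = 10.878 m/s
H = vy^2 / (2*g) = 118.3317 / (2*9.81)
H = 118.3317 / 19.62 = 6.0312 m

6.0312 m


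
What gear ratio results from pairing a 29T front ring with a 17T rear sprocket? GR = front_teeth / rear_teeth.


GR = front_teeth / rear_teeth
GR = 29 / 17
GR = 1.7059

1.7059


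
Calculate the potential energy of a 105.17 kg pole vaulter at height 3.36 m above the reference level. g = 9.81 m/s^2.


PE = m * g * h
PE = 105.17 * 9.81 * 3.36
PE = 1031.7177 * 3.36 = 3466.5715 J

3466.5715 J


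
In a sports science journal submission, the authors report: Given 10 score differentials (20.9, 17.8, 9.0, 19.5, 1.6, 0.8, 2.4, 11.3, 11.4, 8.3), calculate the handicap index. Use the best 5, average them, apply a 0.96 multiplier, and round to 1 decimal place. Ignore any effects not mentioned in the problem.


All differentials: 20.9, 17.8, 9.0, 19.5, 1.6, 0.8, 2.4, 11.3, 11.4, 8.3
Sorted: 0.8, 1.6, 2.4, 8.3, 9.0, 11.3, 11.4, 17.8, 19.5, 20.9
Best 5: 0.8, 1.6, 2.4, 8.3, 9.0
Average of best = 22.1 / 5 = 4.42
Raw index = 4.42 * 0.96 = 4.2432
Handicap index = round(4.2432, 1) = 4.2

4.2


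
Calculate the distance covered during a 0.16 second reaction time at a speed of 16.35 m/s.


d = v * t
d = 16.35 * 0.16
d = 2.616 m

2.616 m


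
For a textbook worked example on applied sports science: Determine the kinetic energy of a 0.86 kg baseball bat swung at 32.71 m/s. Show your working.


KE = 0.5 * m * v^2
KE = 0.5 * 0.86 * 32.71^2
KE = 0.5 * 0.86 * 1069.9441 = 460.076 J

460.076 J


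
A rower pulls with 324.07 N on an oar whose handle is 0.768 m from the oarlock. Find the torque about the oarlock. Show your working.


tau = F * d
tau = 324.07 * 0.768
tau = 248.8858 N*m

248.8858 N*m


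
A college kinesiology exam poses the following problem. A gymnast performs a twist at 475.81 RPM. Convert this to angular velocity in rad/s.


omega = RPM * 2 * pi / 60
omega = 475.81 * 2 * 3.14159 / 60
omega = 2989.6024 / 60 = 49.8267 rad/s

49.8267 rad/s


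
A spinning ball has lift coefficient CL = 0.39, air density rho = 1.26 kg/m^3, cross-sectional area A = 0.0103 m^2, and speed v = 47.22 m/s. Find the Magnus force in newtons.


FM = 0.5 * CL * rho * A * v^2
FM = 0.5 * 0.39 * 1.26 * 0.0103 * 47.22^2
v^2 = 2229.7284
FM = 0.5 * 0.39 * 1.26 * 0.0103 * 2229.7284 = 5.6428 N

5.6428 N


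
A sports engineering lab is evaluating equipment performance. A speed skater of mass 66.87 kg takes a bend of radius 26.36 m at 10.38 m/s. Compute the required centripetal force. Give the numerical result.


Fc = m * v^2 / r
v^2 = 10.38^2 = 107.7444
Fc = 66.87 * 107.7444 / 26.36
Fc = 7204.868 / 26.36 = 273.3258 N

273.3258 N


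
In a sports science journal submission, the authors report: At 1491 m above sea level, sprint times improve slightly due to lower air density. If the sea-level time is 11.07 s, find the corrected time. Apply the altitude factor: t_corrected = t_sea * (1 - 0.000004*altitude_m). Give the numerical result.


Correction factor = 1 - 0.000004 * 1491 = 0.994036
t_corrected = t_sea * factor = 11.07 * 0.994036
t_corrected = 11.004 s

11.004 s


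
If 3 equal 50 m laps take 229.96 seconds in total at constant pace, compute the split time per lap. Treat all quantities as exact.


Split time = total_time / n_laps = 229.96 / 3
Split time = 76.6533 s per lap

76.6533 s


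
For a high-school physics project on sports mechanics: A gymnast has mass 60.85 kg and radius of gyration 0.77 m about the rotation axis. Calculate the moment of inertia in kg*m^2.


I = m * k^2
I = 60.85 * 0.77^2
I = 60.85 * 0.5929 = 36.078 kg*m^2

36.078 kg*m^2


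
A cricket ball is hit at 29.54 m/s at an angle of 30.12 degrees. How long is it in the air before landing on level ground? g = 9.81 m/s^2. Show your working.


T = 2*v*sin(theta)/g
sin(theta) = sin(30.12 deg) = 0.5018
T = 2*29.54*0.5018 / 9.81
T = 29.6471 / 9.81 = 3.0221 s

3.0221 s


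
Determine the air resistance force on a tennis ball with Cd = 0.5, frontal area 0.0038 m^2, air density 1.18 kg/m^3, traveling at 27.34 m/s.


Fd = 0.5 * Cd * rho * A * v^2
Fd = 0.5 * 0.5 * 1.18 * 0.0038 * 27.34^2
v^2 = 747.4756
Fd = 0.5 * 0.5 * 1.18 * 0.0038 * 747.4756 = 0.8379 N

0.8379 N


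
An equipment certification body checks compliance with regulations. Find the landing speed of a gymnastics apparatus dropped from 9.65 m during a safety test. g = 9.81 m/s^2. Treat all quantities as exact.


v = sqrt(2 * g * h)
v = sqrt(2 * 9.81 * 9.65)
v = sqrt(189.333) = 13.7598 m/s

13.7598 m/s


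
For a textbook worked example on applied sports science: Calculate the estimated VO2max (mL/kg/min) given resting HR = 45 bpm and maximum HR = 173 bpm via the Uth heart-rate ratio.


VO2max = 15.3 * HRmax / HRrest
VO2max = 15.3 * 173 / 45
VO2max = 2646.9 / 45 = 58.82 mL/kg/min

58.82 mL/kg/min


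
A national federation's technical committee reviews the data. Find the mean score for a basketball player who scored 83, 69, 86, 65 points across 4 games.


Average = sum / n
Sum = 303
Average = 303 / 4 = 75.75

75.75


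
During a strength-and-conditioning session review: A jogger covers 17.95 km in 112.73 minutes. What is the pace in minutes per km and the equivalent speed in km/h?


Pace = time / distance = 112.73 min / 17.95 km = 6.2802 min/km
Speed = distance / time_in_hours = 17.95 / 1.8788 hr
Speed = 9.5538 km/h

6.2802 min/km, 9.5538 km/h


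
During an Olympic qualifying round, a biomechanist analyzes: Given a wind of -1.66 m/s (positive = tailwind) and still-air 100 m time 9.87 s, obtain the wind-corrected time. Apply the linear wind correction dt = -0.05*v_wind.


dt = -0.05 * v_wind = -0.05 * -1.66 = 0.083 s
t_corrected = t_still + dt = 9.87 + (0.083)
t_corrected = 9.953 s

9.953 s


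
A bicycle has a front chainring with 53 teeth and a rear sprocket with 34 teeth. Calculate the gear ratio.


GR = front_teeth / rear_teeth
GR = 53 / 34
GR = 1.5588

1.5588


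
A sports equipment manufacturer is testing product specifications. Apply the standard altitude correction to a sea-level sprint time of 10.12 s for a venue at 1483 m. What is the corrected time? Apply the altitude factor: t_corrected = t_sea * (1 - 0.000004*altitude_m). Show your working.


Correction factor = 1 - 0.000004 * 1483 = 0.994068
t_corrected = t_sea * factor = 10.12 * 0.994068
t_corrected = 10.06 s

10.06 s


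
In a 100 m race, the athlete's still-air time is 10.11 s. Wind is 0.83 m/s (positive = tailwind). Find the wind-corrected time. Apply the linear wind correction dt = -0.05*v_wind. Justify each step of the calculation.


dt = -0.05 * v_wind = -0.05 * 0.83 = -0.0415 s
t_corrected = t_still + dt = 10.11 + (-0.0415)
t_corrected = 10.0685 s

10.0685 s


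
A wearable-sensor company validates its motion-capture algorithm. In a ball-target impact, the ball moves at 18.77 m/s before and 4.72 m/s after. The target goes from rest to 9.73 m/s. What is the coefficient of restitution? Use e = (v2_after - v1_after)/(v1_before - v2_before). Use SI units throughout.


e = (v2_after - v1_after) / (v1_before - v2_before)
Numerator = 9.73 - 4.72 = 5.01
Denominator = 18.77 - 0 = 18.77
e = 5.01 / 18.77 = 0.2669

0.2669


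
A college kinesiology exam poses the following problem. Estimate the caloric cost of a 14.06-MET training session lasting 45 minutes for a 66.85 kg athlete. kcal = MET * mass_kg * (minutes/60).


kcal = MET * mass * time_hr
Convert time: 45 min = 0.75 hr
kcal = 14.06 * 66.85 * 0.75
kcal = 704.9332 kcal

704.9332 kcal


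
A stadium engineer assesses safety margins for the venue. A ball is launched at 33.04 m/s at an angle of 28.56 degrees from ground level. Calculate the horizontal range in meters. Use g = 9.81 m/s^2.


R = v^2 * sin(2*theta) / g
Convert angle to radians: theta = 28.56 deg = 0.4985 rad
sin(2*theta) = sin(0.9969) = 0.8398
R = 33.04^2 * 0.8398 / 9.81
R = 1091.6416 * 0.8398 / 9.81 = 93.4527 m

93.4527 m


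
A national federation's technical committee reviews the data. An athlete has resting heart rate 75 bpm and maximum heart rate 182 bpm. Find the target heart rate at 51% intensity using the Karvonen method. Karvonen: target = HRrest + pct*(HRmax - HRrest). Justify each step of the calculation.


Target = HRrest + pct*(HRmax - HRrest)
Heart rate reserve = HRmax - HRrest = 182 - 75 = 107 bpm
Fraction = 51% = 0.51
Target = 75 + 0.51 * 107
Target = 75 + 54.57 = 129.57 bpm

129.57 bpm


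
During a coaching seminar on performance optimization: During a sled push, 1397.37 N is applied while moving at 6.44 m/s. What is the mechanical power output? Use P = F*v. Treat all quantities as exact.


P = F * v
P = 1397.37 * 6.44
P = 8999.0628 W

8999.0628 W


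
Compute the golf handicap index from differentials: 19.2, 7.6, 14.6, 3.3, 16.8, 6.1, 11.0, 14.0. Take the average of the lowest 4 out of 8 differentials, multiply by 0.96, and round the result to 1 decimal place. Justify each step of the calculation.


All differentials: 19.2, 7.6, 14.6, 3.3, 16.8, 6.1, 11.0, 14.0
Sorted: 3.3, 6.1, 7.6, 11.0, 14.0, 14.6, 16.8, 19.2
Best 4: 3.3, 6.1, 7.6, 11.0
Average of best = 28 / 4 = 7
Raw index = 7 * 0.96 = 6.72
Handicap index = round(6.72, 1) = 6.7

6.7


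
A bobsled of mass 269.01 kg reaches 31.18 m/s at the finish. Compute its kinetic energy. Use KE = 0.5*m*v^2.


KE = 0.5 * m * v^2
KE = 0.5 * 269.01 * 31.18^2
KE = 0.5 * 269.01 * 972.1924 = 130764.7388 J

130764.7388 J


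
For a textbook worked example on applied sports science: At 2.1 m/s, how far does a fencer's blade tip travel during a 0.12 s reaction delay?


d = v * t
d = 2.1 * 0.12
d = 0.252 m

0.252 m


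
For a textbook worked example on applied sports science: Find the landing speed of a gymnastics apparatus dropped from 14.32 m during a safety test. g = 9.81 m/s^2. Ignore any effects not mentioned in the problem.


v = sqrt(2 * g * h)
v = sqrt(2 * 9.81 * 14.32)
v = sqrt(280.9584) = 16.7618 m/s

16.7618 m/s


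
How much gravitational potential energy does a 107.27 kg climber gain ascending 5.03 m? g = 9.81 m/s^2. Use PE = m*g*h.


PE = m * g * h
PE = 107.27 * 9.81 * 5.03
PE = 1052.3187 * 5.03 = 5293.1631 J

5293.1631 J


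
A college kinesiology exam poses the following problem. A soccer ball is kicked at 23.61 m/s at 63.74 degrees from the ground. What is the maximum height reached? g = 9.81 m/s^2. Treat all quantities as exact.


H = (v*sin(theta))^2 / (2*g)
vy = v*sin(theta) = 23.61 * sin(63.74 deg) = 21.1733 m/s
H = vy^2 / (2*g) = 448.3104 / (2*9.81)
H = 448.3104 / 19.62 = 22.8497 m

22.8497 m


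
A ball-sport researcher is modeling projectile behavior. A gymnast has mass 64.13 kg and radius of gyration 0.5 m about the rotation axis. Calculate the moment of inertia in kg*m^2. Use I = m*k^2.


I = m * k^2
I = 64.13 * 0.5^2
I = 64.13 * 0.25 = 16.0325 kg*m^2

16.0325 kg*m^2


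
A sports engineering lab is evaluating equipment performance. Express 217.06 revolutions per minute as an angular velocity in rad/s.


omega = RPM * 2 * pi / 60
omega = 217.06 * 2 * 3.14159 / 60
omega = 1363.8282 / 60 = 22.7305 rad/s

22.7305 rad/s


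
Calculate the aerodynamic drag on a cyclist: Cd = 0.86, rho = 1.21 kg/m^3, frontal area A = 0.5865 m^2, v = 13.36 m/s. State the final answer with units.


Fd = 0.5 * Cd * rho * A * v^2
Fd = 0.5 * 0.86 * 1.21 * 0.5865 * 13.36^2
v^2 = 178.4896
Fd = 0.5 * 0.86 * 1.21 * 0.5865 * 178.4896 = 54.4672 N

54.4672 N


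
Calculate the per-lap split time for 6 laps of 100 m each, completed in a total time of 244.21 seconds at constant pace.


Split time = total_time / n_laps = 244.21 / 6
Split time = 40.7017 s per lap

40.7017 s


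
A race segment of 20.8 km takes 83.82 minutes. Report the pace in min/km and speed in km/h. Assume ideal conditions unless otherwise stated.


Pace = time / distance = 83.82 min / 20.8 km = 4.0298 min/km
Speed = distance / time_in_hours = 20.8 / 1.397 hr
Speed = 14.889 km/h

4.0298 min/km, 14.889 km/h


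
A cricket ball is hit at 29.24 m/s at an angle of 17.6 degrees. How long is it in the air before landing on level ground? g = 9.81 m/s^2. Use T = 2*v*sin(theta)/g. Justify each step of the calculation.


T = 2*v*sin(theta)/g
sin(theta) = sin(17.6 deg) = 0.3024
T = 2*29.24*0.3024 / 9.81
T = 17.6826 / 9.81 = 1.8025 s

1.8025 s


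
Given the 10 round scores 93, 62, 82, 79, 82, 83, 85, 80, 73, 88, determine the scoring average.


Average = sum / n
Sum = 807
Average = 807 / 10 = 80.7

80.7


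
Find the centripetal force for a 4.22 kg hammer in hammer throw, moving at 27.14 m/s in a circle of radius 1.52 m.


Fc = m * v^2 / r
v^2 = 27.14^2 = 736.5796
Fc = 4.22 * 736.5796 / 1.52
Fc = 3108.3659 / 1.52 = 2044.9776 N

2044.9776 N


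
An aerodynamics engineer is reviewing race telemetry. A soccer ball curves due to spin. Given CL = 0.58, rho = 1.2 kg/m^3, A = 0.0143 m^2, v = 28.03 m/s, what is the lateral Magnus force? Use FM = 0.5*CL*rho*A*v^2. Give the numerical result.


FM = 0.5 * CL * rho * A * v^2
FM = 0.5 * 0.58 * 1.2 * 0.0143 * 28.03^2
v^2 = 785.6809
FM = 0.5 * 0.58 * 1.2 * 0.0143 * 785.6809 = 3.9099 N

3.9099 N


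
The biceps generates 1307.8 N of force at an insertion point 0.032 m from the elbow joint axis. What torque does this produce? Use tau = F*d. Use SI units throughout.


tau = F * d
tau = 1307.8 * 0.032
tau = 41.8496 N*m

41.8496 N*m


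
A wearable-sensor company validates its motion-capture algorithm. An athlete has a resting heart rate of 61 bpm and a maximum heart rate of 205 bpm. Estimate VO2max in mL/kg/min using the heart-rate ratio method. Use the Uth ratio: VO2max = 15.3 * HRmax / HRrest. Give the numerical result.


VO2max = 15.3 * HRmax / HRrest
VO2max = 15.3 * 205 / 61
VO2max = 3136.5 / 61 = 51.418 mL/kg/min

51.418 mL/kg/min


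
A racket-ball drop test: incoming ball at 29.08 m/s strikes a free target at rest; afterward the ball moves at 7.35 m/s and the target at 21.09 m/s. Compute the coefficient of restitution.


e = (v2_after - v1_after) / (v1_before - v2_before)
Numerator = 21.09 - 7.35 = 13.74
Denominator = 29.08 - 0 = 29.08
e = 13.74 / 29.08 = 0.4725

0.4725


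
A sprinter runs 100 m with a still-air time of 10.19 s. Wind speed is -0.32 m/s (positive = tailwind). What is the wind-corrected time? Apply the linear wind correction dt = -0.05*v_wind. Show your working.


dt = -0.05 * v_wind = -0.05 * -0.32 = 0.016 s
t_corrected = t_still + dt = 10.19 + (0.016)
t_corrected = 10.206 s

10.206 s


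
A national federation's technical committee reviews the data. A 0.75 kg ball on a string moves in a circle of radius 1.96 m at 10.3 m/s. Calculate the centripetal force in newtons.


Fc = m * v^2 / r
v^2 = 10.3^2 = 106.09
Fc = 0.75 * 106.09 / 1.96
Fc = 79.5675 / 1.96 = 40.5957 N

40.5957 N


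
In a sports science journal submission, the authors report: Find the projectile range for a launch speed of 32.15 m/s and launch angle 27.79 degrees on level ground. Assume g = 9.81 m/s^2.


R = v^2 * sin(2*theta) / g
Convert angle to radians: theta = 27.79 deg = 0.485 rad
sin(2*theta) = sin(0.9701) = 0.8249
R = 32.15^2 * 0.8249 / 9.81
R = 1033.6225 * 0.8249 / 9.81 = 86.9166 m

86.9166 m


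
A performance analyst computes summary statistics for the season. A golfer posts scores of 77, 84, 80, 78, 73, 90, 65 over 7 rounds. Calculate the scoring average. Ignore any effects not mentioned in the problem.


Average = sum / n
Sum = 547
Average = 547 / 7 = 78.1429

78.1429


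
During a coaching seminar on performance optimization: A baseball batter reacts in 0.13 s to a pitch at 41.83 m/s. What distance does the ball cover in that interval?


d = v * t
d = 41.83 * 0.13
d = 5.4379 m

5.4379 m


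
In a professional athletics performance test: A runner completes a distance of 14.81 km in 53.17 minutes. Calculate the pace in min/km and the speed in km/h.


Pace = time / distance = 53.17 min / 14.81 km = 3.5901 min/km
Speed = distance / time_in_hours = 14.81 / 0.8862 hr
Speed = 16.7124 km/h

3.5901 min/km, 16.7124 km/h


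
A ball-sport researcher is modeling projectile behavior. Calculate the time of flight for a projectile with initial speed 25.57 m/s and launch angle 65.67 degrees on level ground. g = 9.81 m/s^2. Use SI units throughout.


T = 2*v*sin(theta)/g
sin(theta) = sin(65.67 deg) = 0.9112
T = 2*25.57*0.9112 / 9.81
T = 46.5981 / 9.81 = 4.7501 s

4.7501 s
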